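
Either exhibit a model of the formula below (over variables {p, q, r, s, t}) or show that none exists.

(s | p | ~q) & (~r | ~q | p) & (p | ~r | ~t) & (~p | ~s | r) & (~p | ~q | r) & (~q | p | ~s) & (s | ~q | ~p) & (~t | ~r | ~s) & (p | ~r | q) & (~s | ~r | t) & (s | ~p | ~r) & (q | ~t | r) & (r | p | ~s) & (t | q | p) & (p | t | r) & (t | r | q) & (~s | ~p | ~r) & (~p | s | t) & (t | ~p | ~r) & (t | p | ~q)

UNSATISFIABLE

Suppose s = 1.
Suppose p = 0.
The clause (~q) is unit, so q = 0.
The clause (~r) is unit, so r = 0.
That conflicts with the unit clause (r).
Backtrack on p: now try p = 1.
The clause (r) is unit, so r = 1.
That conflicts with the unit clause (~r).
Both values of p lead to a conflict.
Backtrack on s: now try s = 0.
Suppose p = 1.
The clause (~q) is unit, so q = 0.
The clause (~r) is unit, so r = 0.
The clause (~t) is unit, so t = 0.
That conflicts with the unit clause (t).
Backtrack on p: now try p = 0.
The clause (~q) is unit, so q = 0.
The clause (~r) is unit, so r = 0.
The clause (~t) is unit, so t = 0.
That conflicts with the unit clause (t).
Both values of p lead to a conflict.
Both values of s lead to a conflict.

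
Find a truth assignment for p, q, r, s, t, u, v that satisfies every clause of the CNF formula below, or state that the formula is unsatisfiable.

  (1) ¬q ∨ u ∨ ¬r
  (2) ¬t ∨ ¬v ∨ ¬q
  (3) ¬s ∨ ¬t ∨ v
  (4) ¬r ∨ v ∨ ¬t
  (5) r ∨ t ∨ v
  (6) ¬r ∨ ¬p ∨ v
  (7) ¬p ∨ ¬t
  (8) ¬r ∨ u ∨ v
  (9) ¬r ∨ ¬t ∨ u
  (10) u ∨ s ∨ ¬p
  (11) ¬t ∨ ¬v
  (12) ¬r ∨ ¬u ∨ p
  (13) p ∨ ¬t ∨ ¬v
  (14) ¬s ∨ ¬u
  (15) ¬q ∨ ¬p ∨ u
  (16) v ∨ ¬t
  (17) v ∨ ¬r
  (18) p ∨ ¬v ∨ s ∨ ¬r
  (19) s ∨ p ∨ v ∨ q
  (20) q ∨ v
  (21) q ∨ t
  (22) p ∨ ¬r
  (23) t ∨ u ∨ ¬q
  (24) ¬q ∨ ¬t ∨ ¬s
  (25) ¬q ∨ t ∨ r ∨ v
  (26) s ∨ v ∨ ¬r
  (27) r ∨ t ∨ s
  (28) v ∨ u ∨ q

p ↦ True,  q ↦ True,  r ↦ True,  s ↦ False,  t ↦ False,  u ↦ True,  v ↦ True

Suppose p = True.
Unit clause (¬t) forces t = False.
Unit clause (q) forces q = True.
Unit clause (u) forces u = True.
Unit clause (¬s) forces s = False.
Unit clause (r) forces r = True.
Unit clause (v) forces v = True.
This assignment satisfies each clause.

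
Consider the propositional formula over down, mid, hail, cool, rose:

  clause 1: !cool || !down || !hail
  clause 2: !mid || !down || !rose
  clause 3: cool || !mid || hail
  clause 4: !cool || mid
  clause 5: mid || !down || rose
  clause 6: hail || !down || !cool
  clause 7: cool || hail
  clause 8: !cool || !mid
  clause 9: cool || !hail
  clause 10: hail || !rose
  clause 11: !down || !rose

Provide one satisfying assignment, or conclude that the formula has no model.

UNSATISFIABLE

Branch on cool: set cool = false.
(hail) alone gives hail = true.
Now (!hail) is unsatisfied and unit — conflict.
Undo cool and try cool = true.
(mid) alone gives mid = true.
Now (!mid) is unsatisfied and unit — conflict.
Both values of cool lead to a conflict.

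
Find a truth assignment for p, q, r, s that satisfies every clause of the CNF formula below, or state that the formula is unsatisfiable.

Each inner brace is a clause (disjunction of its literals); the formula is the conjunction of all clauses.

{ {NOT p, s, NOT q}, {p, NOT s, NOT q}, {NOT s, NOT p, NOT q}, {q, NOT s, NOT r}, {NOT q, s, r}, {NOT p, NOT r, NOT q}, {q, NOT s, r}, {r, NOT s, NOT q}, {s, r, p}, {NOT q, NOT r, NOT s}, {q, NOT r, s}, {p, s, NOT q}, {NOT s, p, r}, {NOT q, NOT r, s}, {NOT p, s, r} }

Suppose p = false.
Suppose s = false.
(r) alone gives r = true.
(q) alone gives q = true.
But (NOT q) is also a unit clause — contradiction.
Undo s and try s = true.
(NOT q) alone gives q = false.
(NOT r) alone gives r = false.
But (r) is also a unit clause — contradiction.
Neither s = true nor s = false works.
Undo p and try p = true.
Suppose s = true.
(NOT q) alone gives q = false.
(NOT r) alone gives r = false.
But (r) is also a unit clause — contradiction.
Undo s and try s = false.
(NOT q) alone gives q = false.
(NOT r) alone gives r = false.
But (r) is also a unit clause — contradiction.
Neither s = true nor s = false works.
Neither p = true nor p = false works.

UNSATISFIABLE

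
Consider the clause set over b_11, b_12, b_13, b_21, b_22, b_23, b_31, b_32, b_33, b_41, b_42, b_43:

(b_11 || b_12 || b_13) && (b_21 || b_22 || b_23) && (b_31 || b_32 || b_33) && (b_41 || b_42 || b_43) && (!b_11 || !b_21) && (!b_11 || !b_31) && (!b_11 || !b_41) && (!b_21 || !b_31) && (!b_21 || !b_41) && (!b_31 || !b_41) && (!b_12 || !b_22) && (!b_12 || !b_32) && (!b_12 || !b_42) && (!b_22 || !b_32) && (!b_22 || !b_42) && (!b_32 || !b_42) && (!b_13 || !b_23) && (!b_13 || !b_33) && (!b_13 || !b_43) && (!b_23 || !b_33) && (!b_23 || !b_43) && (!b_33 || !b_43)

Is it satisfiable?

Suppose b_11 = false.
Suppose b_12 = true.
(!b_22) alone gives b_22 = false.
(!b_32) alone gives b_32 = false.
(!b_42) alone gives b_42 = false.
Suppose b_21 = true.
(!b_31) alone gives b_31 = false.
(b_33) alone gives b_33 = true.
(!b_41) alone gives b_41 = false.
(b_43) alone gives b_43 = true.
Now (!b_43) is unsatisfied and unit — conflict.
So b_21 must be the other value — set b_21 = false.
(b_23) alone gives b_23 = true.
(!b_13) alone gives b_13 = false.
(!b_33) alone gives b_33 = false.
(b_31) alone gives b_31 = true.
(!b_41) alone gives b_41 = false.
(b_43) alone gives b_43 = true.
Now (!b_43) is unsatisfied and unit — conflict.
Neither b_21 = true nor b_21 = false works.
So b_12 must be the other value — set b_12 = false.
(b_13) alone gives b_13 = true.
(!b_23) alone gives b_23 = false.
(!b_33) alone gives b_33 = false.
(!b_43) alone gives b_43 = false.
Suppose b_21 = true.
(!b_31) alone gives b_31 = false.
(b_32) alone gives b_32 = true.
(!b_41) alone gives b_41 = false.
(b_42) alone gives b_42 = true.
Now (!b_42) is unsatisfied and unit — conflict.
So b_21 must be the other value — set b_21 = false.
(b_22) alone gives b_22 = true.
(!b_32) alone gives b_32 = false.
(b_31) alone gives b_31 = true.
(!b_41) alone gives b_41 = false.
(b_42) alone gives b_42 = true.
Now (!b_42) is unsatisfied and unit — conflict.
Neither b_21 = true nor b_21 = false works.
Neither b_12 = true nor b_12 = false works.
So b_11 must be the other value — set b_11 = true.
(!b_21) alone gives b_21 = false.
(!b_31) alone gives b_31 = false.
(!b_41) alone gives b_41 = false.
Suppose b_22 = true.
(!b_12) alone gives b_12 = false.
(!b_32) alone gives b_32 = false.
(b_33) alone gives b_33 = true.
(!b_42) alone gives b_42 = false.
(b_43) alone gives b_43 = true.
Now (!b_43) is unsatisfied and unit — conflict.
So b_22 must be the other value — set b_22 = false.
(b_23) alone gives b_23 = true.
(!b_13) alone gives b_13 = false.
(!b_33) alone gives b_33 = false.
(b_32) alone gives b_32 = true.
(!b_12) alone gives b_12 = false.
(!b_42) alone gives b_42 = false.
(b_43) alone gives b_43 = true.
Now (!b_43) is unsatisfied and unit — conflict.
Neither b_22 = true nor b_22 = false works.
Neither b_11 = true nor b_11 = false works.
No assignment satisfies every clause.

No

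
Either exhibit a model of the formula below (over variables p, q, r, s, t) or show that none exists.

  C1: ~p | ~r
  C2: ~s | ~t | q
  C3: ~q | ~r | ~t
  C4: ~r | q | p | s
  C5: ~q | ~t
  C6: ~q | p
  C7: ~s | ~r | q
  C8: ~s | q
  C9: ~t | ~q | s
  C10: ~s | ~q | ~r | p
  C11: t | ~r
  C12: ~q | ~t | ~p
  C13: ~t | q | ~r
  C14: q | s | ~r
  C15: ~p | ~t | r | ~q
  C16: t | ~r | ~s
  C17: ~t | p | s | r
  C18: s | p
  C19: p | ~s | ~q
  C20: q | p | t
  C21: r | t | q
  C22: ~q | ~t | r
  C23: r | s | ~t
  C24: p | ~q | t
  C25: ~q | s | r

Branch on p: set p = 1.
(~r) alone gives r = 0.
Branch on q: set q = 1.
(~t) alone gives t = 0.
(s) alone gives s = 1.
This assignment satisfies each clause.

p=1; q=1; r=0; s=1; t=0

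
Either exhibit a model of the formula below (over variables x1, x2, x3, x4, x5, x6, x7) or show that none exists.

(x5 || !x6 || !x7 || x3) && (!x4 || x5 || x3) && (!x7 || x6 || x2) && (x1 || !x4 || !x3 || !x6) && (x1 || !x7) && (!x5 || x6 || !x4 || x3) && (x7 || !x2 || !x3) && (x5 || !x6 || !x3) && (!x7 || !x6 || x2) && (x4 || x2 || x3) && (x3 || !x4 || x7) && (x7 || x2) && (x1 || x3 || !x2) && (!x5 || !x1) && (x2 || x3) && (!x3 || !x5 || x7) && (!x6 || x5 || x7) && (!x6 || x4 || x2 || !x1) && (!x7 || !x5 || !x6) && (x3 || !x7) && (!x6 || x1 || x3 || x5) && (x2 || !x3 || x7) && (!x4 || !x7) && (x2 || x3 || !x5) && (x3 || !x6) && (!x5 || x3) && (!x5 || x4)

Try x1 = true.
(!x5) alone gives x5 = false.
Try x4 = false.
Try x6 = false.
Try x7 = true.
(x2) alone gives x2 = true.
(x3) alone gives x3 = true.
All clauses are satisfied.

x1 ↦ true; x2 ↦ true; x3 ↦ true; x4 ↦ false; x5 ↦ false; x6 ↦ false; x7 ↦ true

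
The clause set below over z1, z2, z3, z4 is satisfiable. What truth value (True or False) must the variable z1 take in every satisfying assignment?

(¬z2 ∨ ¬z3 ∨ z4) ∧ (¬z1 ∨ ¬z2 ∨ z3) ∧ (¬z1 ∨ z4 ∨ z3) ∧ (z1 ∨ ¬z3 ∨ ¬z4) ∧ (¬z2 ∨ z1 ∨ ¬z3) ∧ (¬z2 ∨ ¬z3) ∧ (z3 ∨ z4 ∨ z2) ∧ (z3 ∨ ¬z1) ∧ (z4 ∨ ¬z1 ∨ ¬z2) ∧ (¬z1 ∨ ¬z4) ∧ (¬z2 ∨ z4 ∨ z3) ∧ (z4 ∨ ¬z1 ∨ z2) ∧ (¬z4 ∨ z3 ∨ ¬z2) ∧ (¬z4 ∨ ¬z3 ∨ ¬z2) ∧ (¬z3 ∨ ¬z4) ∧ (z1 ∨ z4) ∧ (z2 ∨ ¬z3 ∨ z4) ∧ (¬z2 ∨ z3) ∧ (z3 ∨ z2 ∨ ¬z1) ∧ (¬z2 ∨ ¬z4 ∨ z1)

Suppose z1 = True.
(z3) alone gives z3 = True.
(¬z2) alone gives z2 = False.
(¬z4) alone gives z4 = False.
Now (z4) is unsatisfied and unit — conflict.
So every satisfying assignment has z1 = False.

False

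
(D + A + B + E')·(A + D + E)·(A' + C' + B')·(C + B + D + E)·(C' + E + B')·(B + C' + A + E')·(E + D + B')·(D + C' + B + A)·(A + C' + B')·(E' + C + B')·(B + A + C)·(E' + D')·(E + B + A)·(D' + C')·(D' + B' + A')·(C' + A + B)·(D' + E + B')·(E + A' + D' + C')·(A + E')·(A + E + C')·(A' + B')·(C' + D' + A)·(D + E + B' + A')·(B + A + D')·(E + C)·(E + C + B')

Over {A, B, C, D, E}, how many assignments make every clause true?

There are 2^5 = 32 truth assignments over (A, B, C, D, E).
Split on A. With A = 1, the clauses containing A are satisfied and A' drops from the rest; 3 of the 2^4 = 16 assignments to the other variables satisfy what remains.
With A = 0, by the same count on the reduced clause set, 0 assignments work.
Total: 3 + 0 = 3.

3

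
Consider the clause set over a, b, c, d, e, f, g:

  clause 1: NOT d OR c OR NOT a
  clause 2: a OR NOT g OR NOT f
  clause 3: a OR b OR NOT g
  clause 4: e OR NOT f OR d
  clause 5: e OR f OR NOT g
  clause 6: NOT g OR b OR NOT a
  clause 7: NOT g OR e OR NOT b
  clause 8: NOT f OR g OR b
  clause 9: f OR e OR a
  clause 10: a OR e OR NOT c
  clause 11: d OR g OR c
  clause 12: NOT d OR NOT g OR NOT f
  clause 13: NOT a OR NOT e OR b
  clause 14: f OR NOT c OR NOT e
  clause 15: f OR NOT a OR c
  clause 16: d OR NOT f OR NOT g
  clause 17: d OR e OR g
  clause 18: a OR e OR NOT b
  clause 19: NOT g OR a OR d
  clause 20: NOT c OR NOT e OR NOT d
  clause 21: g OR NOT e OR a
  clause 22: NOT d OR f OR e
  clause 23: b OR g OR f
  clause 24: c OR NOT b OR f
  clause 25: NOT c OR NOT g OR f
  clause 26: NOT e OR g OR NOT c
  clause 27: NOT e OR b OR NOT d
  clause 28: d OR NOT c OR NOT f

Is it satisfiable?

Branch on d: set d = true.
Branch on c: set c = true.
The clause (NOT e) is unit, so e = false.
The clause (a) is unit, so a = true.
The clause (f) is unit, so f = true.
The clause (NOT g) is unit, so g = false.
The clause (b) is unit, so b = true.
All clauses are satisfied.
A satisfying assignment: a: true,  b: true,  c: true,  d: true,  e: false,  f: true,  g: false.

Yes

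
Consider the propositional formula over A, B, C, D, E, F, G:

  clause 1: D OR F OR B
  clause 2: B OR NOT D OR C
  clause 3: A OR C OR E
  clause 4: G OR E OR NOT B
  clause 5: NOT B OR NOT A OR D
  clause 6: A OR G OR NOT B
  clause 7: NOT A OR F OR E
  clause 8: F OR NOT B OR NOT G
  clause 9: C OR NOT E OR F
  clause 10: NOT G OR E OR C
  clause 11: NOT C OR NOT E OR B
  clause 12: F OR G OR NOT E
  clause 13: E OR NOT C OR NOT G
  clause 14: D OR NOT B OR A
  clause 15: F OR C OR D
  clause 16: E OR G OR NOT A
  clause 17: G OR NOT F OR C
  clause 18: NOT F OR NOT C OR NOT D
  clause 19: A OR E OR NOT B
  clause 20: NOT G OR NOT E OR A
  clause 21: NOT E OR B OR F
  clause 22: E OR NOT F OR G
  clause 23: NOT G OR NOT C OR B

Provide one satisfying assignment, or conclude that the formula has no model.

Branch on D: set D = true.
Branch on B: set B = true.
Branch on G: set G = true.
The clause (F) is unit, so F = true.
The clause (NOT C) is unit, so C = false.
The clause (E) is unit, so E = true.
The clause (A) is unit, so A = true.
This assignment satisfies each clause.

A=true; B=true; C=false; D=true; E=true; F=true; G=true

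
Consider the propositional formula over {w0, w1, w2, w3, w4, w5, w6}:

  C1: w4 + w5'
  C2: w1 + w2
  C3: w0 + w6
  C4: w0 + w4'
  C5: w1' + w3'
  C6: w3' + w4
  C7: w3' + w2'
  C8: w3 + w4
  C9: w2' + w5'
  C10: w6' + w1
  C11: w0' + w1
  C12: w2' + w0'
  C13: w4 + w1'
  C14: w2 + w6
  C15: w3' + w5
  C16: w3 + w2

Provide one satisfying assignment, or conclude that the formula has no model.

UNSATISFIABLE

Case w4 = 1:
(w0) alone gives w0 = 1.
(w1) alone gives w1 = 1.
(w3') alone gives w3 = 0.
(w2') alone gives w2 = 0.
Now (w2) is unsatisfied and unit — conflict.
Backtrack on w4: now try w4 = 0.
(w5') alone gives w5 = 0.
(w3') alone gives w3 = 0.
Now (w3) is unsatisfied and unit — conflict.
Either choice for w4 ends in contradiction.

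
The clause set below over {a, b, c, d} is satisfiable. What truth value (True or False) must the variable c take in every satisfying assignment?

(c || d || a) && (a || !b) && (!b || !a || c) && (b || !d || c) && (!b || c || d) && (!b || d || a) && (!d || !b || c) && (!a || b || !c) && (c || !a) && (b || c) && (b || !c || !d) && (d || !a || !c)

Suppose c = false.
(!a) alone gives a = false.
(d) alone gives d = true.
(!b) alone gives b = false.
Now (b) is unsatisfied and unit — conflict.
So every satisfying assignment has c = True.

True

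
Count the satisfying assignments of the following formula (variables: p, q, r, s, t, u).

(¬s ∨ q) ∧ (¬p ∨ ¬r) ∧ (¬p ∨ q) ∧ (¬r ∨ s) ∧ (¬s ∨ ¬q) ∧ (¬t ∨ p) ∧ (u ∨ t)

5

There are 2^6 = 64 truth assignments over (p, q, r, s, t, u).
Split on p. With p = True, the clauses containing p are satisfied and ¬p drops from the rest; 3 of the 2^5 = 32 assignments to the other variables satisfy what remains.
With p = False, by the same count on the reduced clause set, 2 assignments work.
(One model: p=F, q=F, r=F, s=F, t=F, u=T.)
Total: 3 + 2 = 5.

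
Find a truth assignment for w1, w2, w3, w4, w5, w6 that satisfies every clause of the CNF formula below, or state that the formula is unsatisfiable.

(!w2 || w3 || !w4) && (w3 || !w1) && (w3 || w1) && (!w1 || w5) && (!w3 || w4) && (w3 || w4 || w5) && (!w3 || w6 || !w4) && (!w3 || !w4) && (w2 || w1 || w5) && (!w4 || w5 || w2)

UNSATISFIABLE

Try w3 = true.
From the singleton clause (w4), w4 = true.
Now (!w4) is unsatisfied and unit — conflict.
So w3 must be the other value — set w3 = false.
From the singleton clause (!w1), w1 = false.
Now (w1) is unsatisfied and unit — conflict.
Both values of w3 lead to a conflict.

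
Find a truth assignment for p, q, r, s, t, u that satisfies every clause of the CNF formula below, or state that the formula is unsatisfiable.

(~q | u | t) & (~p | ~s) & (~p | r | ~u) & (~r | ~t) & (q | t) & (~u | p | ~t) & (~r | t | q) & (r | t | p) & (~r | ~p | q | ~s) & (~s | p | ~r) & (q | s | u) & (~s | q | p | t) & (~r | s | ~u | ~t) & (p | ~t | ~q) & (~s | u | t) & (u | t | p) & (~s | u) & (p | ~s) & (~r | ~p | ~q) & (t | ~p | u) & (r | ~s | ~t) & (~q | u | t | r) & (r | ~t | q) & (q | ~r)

p=0,  q=1,  r=1,  s=0,  t=0,  u=1

Suppose p = 0.
Unit clause (~s) forces s = 0.
Suppose r = 1.
Unit clause (~t) forces t = 0.
Unit clause (q) forces q = 1.
Unit clause (u) forces u = 1.
This assignment satisfies each clause.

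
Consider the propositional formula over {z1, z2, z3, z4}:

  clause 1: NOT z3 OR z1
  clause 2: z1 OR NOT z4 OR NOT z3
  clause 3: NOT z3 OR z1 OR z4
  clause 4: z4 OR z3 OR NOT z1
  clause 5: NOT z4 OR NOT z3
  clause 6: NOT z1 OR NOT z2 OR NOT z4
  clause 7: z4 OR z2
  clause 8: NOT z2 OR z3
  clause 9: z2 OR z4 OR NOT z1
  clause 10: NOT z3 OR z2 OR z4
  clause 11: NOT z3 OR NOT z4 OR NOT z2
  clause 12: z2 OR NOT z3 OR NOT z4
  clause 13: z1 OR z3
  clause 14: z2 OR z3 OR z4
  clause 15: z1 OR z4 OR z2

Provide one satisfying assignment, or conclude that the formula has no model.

Branch on z3: set z3 = true.
The clause (z1) is unit, so z1 = true.
The clause (NOT z4) is unit, so z4 = false.
The clause (z2) is unit, so z2 = true.
All clauses are satisfied.

z1 ↦ true; z2 ↦ true; z3 ↦ true; z4 ↦ false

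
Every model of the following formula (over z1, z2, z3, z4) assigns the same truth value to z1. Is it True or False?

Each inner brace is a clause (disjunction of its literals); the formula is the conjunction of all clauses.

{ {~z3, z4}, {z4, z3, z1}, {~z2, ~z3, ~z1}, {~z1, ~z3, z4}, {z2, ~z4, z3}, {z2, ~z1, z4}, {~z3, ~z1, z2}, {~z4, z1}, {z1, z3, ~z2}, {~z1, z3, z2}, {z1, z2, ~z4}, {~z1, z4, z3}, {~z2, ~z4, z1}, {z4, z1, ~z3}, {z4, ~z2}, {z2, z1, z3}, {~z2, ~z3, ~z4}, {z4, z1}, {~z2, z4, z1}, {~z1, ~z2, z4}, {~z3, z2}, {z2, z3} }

True

Suppose z1 = 0.
The clause (~z4) is unit, so z4 = 0.
That conflicts with the unit clause (z4).
So every satisfying assignment has z1 = True.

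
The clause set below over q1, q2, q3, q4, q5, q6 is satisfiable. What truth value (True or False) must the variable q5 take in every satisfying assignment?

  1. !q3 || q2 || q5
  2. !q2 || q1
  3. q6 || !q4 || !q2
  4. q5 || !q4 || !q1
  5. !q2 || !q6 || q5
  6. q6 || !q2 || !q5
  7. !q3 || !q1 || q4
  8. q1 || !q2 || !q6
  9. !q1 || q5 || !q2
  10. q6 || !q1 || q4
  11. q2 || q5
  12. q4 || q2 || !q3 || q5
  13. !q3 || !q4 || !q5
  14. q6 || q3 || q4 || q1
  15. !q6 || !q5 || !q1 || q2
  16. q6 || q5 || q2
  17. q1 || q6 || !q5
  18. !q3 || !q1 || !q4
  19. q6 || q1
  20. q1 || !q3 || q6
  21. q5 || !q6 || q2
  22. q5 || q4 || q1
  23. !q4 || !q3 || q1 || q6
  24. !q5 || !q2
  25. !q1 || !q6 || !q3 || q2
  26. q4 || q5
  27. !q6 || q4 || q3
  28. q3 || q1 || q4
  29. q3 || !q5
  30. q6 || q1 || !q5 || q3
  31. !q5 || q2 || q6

True

Suppose q5 = false.
The clause (q2) is unit, so q2 = true.
The clause (q1) is unit, so q1 = true.
But (!q1) is also a unit clause — contradiction.
So every satisfying assignment has q5 = True.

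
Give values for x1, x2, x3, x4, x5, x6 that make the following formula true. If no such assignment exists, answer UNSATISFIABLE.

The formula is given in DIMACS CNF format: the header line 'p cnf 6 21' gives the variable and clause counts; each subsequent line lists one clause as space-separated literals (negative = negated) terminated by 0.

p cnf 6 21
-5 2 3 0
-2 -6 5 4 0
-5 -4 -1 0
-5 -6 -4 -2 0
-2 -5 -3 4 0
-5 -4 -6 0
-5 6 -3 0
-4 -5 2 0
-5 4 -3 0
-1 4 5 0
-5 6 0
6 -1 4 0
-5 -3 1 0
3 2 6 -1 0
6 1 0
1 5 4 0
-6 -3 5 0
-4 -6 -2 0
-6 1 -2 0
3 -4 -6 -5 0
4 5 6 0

x1: True, x2: True, x3: False, x4: True, x5: False, x6: False

Try x5 = False.
Try x1 = True.
From the singleton clause (x4), x4 = True.
Try x6 = False.
Try x3 = False.
From the singleton clause (x2), x2 = True.
All clauses are satisfied.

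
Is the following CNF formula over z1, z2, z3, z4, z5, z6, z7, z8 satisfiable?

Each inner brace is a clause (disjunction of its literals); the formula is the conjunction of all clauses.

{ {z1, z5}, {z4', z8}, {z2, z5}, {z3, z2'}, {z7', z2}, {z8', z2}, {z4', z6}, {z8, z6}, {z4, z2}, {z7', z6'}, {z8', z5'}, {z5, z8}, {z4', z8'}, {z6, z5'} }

Yes, satisfiable

Case z1 = 1:
Case z4 = 0:
Unit clause (z2) forces z2 = 1.
Unit clause (z3) forces z3 = 1.
Case z8 = 1:
Unit clause (z5') forces z5 = 0.
Case z7 = 1:
Unit clause (z6') forces z6 = 0.
Every clause now holds.
A satisfying assignment: z1: 1,  z2: 1,  z3: 1,  z4: 0,  z5: 0,  z6: 0,  z7: 1,  z8: 1.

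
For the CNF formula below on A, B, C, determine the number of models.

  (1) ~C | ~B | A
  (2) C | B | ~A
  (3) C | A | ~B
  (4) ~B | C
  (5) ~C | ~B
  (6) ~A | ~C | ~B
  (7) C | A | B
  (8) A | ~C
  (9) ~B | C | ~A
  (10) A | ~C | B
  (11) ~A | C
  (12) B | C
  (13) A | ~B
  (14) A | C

There are 2^3 = 8 truth assignments over (A, B, C).
Check each against the 14 clauses (columns in the order A, B, C):
  F F F  ✗ fails (C | A | B)
  F F T  ✗ fails (A | ~C)
  F T F  ✗ fails (C | A | ~B)
  F T T  ✗ fails (~C | ~B | A)
  T F F  ✗ fails (C | B | ~A)
  T F T  ✓ satisfies all
  T T F  ✗ fails (~B | C)
  T T T  ✗ fails (~C | ~B)
1 of the 8 rows is a model.

1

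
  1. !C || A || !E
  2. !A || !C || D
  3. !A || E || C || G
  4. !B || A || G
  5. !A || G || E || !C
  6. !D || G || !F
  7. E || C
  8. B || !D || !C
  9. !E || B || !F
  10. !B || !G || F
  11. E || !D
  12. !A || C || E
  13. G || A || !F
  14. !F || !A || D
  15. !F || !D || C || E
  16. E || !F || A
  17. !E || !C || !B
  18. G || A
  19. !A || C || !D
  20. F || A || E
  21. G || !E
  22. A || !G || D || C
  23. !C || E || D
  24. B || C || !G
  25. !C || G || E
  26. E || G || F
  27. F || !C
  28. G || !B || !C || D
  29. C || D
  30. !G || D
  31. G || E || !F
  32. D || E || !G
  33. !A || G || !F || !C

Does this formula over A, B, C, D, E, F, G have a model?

Try E = true.
Unit clause (G) forces G = true.
Unit clause (D) forces D = true.
Try C = false.
Unit clause (!A) forces A = false.
Unit clause (B) forces B = true.
Unit clause (F) forces F = true.
Every clause now holds.
A satisfying assignment: A: false,  B: true,  C: false,  D: true,  E: true,  F: true,  G: true.

Yes, satisfiable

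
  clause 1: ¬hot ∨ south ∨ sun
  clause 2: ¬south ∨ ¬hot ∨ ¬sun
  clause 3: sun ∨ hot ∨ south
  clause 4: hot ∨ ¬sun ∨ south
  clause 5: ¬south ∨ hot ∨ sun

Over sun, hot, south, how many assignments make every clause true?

3

There are 2^3 = 8 truth assignments over (sun, hot, south).
Split on sun. With sun = True, the clauses containing sun are satisfied and ¬sun drops from the rest; 2 of the 2^2 = 4 assignments to the other variables satisfy what remains.
With sun = False, by the same count on the reduced clause set, 1 assignment works.
(One model: sun=F, hot=T, south=T.)
Total: 2 + 1 = 3.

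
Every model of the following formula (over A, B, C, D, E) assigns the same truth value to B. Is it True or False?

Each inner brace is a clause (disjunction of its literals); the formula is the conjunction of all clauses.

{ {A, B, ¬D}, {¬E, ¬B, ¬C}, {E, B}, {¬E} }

Suppose B = False.
(E) alone gives E = True.
But (¬E) is also a unit clause — contradiction.
So every satisfying assignment has B = True.

True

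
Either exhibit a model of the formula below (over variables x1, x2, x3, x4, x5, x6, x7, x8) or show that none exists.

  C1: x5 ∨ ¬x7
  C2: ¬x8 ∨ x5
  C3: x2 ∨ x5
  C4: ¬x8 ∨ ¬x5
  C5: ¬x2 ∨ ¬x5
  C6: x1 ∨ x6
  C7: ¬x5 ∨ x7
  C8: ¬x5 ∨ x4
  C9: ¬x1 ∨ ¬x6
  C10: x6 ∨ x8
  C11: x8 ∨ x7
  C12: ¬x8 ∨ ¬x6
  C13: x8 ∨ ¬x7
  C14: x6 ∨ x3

UNSATISFIABLE

Suppose x5 = True.
Unit clause (¬x8) forces x8 = False.
Unit clause (¬x2) forces x2 = False.
Unit clause (x7) forces x7 = True.
Now (¬x7) is unsatisfied and unit — conflict.
Backtrack on x5: now try x5 = False.
Unit clause (¬x7) forces x7 = False.
Unit clause (¬x8) forces x8 = False.
Now (x8) is unsatisfied and unit — conflict.
Either choice for x5 ends in contradiction.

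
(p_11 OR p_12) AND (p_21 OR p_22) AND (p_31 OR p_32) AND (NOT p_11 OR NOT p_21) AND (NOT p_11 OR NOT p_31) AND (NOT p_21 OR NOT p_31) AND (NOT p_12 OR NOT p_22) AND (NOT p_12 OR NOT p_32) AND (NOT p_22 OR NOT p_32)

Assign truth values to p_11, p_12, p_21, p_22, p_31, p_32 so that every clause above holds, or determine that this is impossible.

UNSATISFIABLE

Try p_11 = true.
From the singleton clause (NOT p_21), p_21 = false.
From the singleton clause (p_22), p_22 = true.
From the singleton clause (NOT p_31), p_31 = false.
From the singleton clause (p_32), p_32 = true.
That conflicts with the unit clause (NOT p_32).
That branch fails; take p_11 = false instead.
From the singleton clause (p_12), p_12 = true.
From the singleton clause (NOT p_22), p_22 = false.
From the singleton clause (p_21), p_21 = true.
From the singleton clause (NOT p_31), p_31 = false.
From the singleton clause (p_32), p_32 = true.
That conflicts with the unit clause (NOT p_32).
Neither p_11 = true nor p_11 = false works.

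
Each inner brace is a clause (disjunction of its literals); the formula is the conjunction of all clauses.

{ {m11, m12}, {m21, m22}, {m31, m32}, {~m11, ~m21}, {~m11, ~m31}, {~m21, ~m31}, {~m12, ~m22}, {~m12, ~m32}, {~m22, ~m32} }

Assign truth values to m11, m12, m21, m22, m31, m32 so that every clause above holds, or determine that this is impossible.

Try m11 = 1.
The clause (~m21) is unit, so m21 = 0.
The clause (m22) is unit, so m22 = 1.
The clause (~m31) is unit, so m31 = 0.
The clause (m32) is unit, so m32 = 1.
But (~m32) is also a unit clause — contradiction.
Undo m11 and try m11 = 0.
The clause (m12) is unit, so m12 = 1.
The clause (~m22) is unit, so m22 = 0.
The clause (m21) is unit, so m21 = 1.
The clause (~m31) is unit, so m31 = 0.
The clause (m32) is unit, so m32 = 1.
But (~m32) is also a unit clause — contradiction.
Neither m11 = 1 nor m11 = 0 works.

UNSATISFIABLE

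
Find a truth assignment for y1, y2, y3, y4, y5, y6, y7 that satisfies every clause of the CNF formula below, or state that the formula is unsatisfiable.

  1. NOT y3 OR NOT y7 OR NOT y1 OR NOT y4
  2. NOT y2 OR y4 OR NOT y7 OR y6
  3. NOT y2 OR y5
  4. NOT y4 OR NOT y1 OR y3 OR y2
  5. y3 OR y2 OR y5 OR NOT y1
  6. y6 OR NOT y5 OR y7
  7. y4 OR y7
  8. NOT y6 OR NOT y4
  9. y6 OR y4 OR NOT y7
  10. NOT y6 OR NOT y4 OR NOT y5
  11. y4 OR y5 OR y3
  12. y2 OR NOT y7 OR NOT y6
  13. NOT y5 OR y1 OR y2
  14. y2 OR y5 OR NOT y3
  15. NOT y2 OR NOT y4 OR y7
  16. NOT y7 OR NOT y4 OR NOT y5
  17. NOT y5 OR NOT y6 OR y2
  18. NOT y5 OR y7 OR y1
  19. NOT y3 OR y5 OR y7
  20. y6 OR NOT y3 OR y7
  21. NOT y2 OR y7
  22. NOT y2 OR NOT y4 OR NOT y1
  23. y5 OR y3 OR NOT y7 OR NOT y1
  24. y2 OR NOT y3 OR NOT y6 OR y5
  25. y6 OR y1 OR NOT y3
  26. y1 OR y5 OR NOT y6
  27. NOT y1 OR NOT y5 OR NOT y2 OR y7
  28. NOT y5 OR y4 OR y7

Try y2 = true.
From the singleton clause (y5), y5 = true.
From the singleton clause (y7), y7 = true.
From the singleton clause (NOT y4), y4 = false.
From the singleton clause (y6), y6 = true.
No clause remains; y1, y3 are free.

y1: false; y2: true; y3: true; y4: false; y5: true; y6: true; y7: true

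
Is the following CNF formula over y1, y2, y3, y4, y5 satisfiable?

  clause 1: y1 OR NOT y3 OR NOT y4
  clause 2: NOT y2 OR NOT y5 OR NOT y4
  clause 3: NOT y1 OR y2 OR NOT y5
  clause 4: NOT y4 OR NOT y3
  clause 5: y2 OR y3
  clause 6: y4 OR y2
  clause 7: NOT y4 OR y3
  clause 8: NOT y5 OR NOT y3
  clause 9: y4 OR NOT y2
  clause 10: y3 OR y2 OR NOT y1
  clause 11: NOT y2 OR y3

Unsatisfiable

Try y4 = false.
(y2) alone gives y2 = true.
Now (NOT y2) is unsatisfied and unit — conflict.
So y4 must be the other value — set y4 = true.
(NOT y3) alone gives y3 = false.
Now (y3) is unsatisfied and unit — conflict.
Both values of y4 lead to a conflict.
No assignment satisfies every clause.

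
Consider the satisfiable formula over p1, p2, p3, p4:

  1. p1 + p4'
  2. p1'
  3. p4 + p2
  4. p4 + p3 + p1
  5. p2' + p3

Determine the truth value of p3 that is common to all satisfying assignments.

Suppose p3 = 0.
From the singleton clause (p1'), p1 = 0.
From the singleton clause (p4'), p4 = 0.
Now (p4) is unsatisfied and unit — conflict.
So every satisfying assignment has p3 = True.

True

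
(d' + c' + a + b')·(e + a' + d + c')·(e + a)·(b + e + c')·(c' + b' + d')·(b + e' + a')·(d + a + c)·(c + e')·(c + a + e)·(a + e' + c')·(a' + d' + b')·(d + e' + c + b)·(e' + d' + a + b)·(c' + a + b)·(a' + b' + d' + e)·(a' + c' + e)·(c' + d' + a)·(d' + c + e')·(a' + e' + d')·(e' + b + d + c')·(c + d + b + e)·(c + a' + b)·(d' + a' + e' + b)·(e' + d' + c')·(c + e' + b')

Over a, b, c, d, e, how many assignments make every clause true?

2

There are 2^5 = 32 truth assignments over (a, b, c, d, e).
Split on b. With b = 1, the clauses containing b are satisfied and b' drops from the rest; 2 of the 2^4 = 16 assignments to the other variables satisfy what remains.
With b = 0, by the same count on the reduced clause set, 0 assignments work.
Total: 2 + 0 = 2.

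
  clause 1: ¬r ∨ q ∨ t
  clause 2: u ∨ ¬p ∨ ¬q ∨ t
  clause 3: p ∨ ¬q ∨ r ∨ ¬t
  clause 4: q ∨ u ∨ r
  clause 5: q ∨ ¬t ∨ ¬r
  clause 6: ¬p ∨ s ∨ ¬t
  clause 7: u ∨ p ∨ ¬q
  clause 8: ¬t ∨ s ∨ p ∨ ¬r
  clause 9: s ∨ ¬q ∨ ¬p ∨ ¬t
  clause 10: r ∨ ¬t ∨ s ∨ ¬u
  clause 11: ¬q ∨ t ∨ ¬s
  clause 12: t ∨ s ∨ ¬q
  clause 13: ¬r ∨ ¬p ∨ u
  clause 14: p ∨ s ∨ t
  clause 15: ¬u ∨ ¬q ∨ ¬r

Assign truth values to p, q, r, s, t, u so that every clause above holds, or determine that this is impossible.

p: True; q: False; r: False; s: True; t: False; u: True

Suppose r = False.
Suppose q = False.
The clause (u) is unit, so u = True.
Suppose t = False.
Suppose p = True.
All clauses hold; s can take either value.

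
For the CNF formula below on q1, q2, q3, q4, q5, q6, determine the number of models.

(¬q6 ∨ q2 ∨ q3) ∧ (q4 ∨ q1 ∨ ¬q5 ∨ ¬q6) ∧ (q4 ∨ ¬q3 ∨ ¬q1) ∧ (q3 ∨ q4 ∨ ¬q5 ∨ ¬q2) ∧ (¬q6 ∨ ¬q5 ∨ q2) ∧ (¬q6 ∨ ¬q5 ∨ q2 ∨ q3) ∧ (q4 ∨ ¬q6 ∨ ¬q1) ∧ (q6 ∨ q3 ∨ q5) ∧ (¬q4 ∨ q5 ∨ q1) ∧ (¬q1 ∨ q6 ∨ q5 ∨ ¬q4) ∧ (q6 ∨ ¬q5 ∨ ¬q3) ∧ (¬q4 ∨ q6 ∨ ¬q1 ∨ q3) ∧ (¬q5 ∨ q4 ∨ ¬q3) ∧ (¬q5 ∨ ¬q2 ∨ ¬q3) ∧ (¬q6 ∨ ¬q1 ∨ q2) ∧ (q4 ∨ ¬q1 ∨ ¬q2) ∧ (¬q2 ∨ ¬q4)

8

There are 2^6 = 64 truth assignments over (q1, q2, q3, q4, q5, q6).
Split on q4. With q4 = True, the clauses containing q4 are satisfied and ¬q4 drops from the rest; 1 of the 2^5 = 32 assignments to the other variables satisfy what remains.
With q4 = False, by the same count on the reduced clause set, 7 assignments work.
Total: 1 + 7 = 8.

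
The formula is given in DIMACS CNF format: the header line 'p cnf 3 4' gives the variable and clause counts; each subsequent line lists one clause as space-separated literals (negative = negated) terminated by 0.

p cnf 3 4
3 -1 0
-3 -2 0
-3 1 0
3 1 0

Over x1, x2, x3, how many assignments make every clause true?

1

There are 2^3 = 8 truth assignments over (x1, x2, x3).
Split on x1. With x1 = True, the clauses containing x1 are satisfied and ¬x1 drops from the rest; 1 of the 2^2 = 4 assignments to the other variables satisfy what remains.
With x1 = False, by the same count on the reduced clause set, 0 assignments work.
Total: 1 + 0 = 1.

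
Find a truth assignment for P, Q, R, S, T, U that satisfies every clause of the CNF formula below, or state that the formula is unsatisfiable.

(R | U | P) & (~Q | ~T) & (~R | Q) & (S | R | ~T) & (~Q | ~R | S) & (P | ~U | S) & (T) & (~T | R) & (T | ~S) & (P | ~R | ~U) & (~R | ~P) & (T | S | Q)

UNSATISFIABLE

From the singleton clause (T), T = 1.
From the singleton clause (~Q), Q = 0.
From the singleton clause (~R), R = 0.
That conflicts with the unit clause (R).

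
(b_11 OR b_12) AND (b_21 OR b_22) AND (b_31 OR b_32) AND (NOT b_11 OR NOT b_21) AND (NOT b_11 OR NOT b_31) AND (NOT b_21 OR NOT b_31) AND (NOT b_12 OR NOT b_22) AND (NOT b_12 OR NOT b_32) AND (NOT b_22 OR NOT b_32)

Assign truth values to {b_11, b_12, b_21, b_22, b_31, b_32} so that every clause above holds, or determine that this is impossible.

Branch on b_11: set b_11 = true.
The clause (NOT b_21) is unit, so b_21 = false.
The clause (b_22) is unit, so b_22 = true.
The clause (NOT b_31) is unit, so b_31 = false.
The clause (b_32) is unit, so b_32 = true.
Now (NOT b_32) is unsatisfied and unit — conflict.
So b_11 must be the other value — set b_11 = false.
The clause (b_12) is unit, so b_12 = true.
The clause (NOT b_22) is unit, so b_22 = false.
The clause (b_21) is unit, so b_21 = true.
The clause (NOT b_31) is unit, so b_31 = false.
The clause (b_32) is unit, so b_32 = true.
Now (NOT b_32) is unsatisfied and unit — conflict.
Neither b_11 = true nor b_11 = false works.

UNSATISFIABLE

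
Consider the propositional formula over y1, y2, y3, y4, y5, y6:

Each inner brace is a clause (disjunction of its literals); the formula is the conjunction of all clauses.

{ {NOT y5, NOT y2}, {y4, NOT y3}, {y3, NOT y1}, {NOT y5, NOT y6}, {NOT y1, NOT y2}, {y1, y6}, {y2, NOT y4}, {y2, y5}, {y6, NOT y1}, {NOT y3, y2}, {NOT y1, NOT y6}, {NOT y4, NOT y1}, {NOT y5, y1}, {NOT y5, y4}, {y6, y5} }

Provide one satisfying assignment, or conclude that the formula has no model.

Case y5 = false:
The clause (y2) is unit, so y2 = true.
The clause (NOT y1) is unit, so y1 = false.
The clause (y6) is unit, so y6 = true.
Case y4 = true:
No clause remains; y3 is free.

y1=false; y2=true; y3=true; y4=true; y5=false; y6=true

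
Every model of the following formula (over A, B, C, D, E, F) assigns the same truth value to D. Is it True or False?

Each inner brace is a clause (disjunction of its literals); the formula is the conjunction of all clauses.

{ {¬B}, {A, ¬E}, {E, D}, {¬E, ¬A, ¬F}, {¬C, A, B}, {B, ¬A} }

True

Suppose D = False.
The clause (¬B) is unit, so B = False.
The clause (E) is unit, so E = True.
The clause (A) is unit, so A = True.
But (¬A) is also a unit clause — contradiction.
So every satisfying assignment has D = True.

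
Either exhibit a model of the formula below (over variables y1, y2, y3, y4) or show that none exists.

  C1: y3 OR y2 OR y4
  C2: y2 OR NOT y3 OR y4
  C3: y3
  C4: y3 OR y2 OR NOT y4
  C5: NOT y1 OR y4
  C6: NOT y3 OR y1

y1 ↦ true, y2 ↦ true, y3 ↦ true, y4 ↦ true

(y3) alone gives y3 = true.
(y1) alone gives y1 = true.
(y4) alone gives y4 = true.
No clause remains; y2 is free.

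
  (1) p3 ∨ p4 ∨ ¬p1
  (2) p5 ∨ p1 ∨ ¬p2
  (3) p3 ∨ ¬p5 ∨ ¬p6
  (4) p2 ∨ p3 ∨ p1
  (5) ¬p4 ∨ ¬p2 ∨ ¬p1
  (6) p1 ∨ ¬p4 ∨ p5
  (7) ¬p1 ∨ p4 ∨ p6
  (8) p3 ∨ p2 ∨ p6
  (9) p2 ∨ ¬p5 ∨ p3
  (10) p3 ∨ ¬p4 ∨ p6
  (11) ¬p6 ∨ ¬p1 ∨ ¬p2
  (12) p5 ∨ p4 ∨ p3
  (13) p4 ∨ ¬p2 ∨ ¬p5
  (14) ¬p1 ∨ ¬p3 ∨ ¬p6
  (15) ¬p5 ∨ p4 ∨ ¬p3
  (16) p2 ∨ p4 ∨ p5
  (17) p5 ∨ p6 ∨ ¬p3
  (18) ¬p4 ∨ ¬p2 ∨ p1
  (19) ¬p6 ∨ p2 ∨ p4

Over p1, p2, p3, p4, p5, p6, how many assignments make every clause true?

There are 2^6 = 64 truth assignments over (p1, p2, p3, p4, p5, p6).
Split on p1. With p1 = True, the clauses containing p1 are satisfied and ¬p1 drops from the rest; 2 of the 2^5 = 32 assignments to the other variables satisfy what remains.
With p1 = False, by the same count on the reduced clause set, 2 assignments work.
Total: 2 + 2 = 4.

4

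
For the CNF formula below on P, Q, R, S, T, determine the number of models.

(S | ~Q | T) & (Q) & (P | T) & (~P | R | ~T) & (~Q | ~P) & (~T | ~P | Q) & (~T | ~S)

There are 2^5 = 32 truth assignments over (P, Q, R, S, T).
Split on Q. With Q = 1, the clauses containing Q are satisfied and ~Q drops from the rest; 2 of the 2^4 = 16 assignments to the other variables satisfy what remains.
With Q = 0, by the same count on the reduced clause set, 0 assignments work.
(One model: P=F, Q=T, R=F, S=F, T=T.)
Total: 2 + 0 = 2.

2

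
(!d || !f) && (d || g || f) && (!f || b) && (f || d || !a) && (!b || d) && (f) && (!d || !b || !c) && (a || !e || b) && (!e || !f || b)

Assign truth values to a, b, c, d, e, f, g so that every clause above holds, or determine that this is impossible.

UNSATISFIABLE

(f) alone gives f = true.
(!d) alone gives d = false.
(b) alone gives b = true.
That conflicts with the unit clause (!b).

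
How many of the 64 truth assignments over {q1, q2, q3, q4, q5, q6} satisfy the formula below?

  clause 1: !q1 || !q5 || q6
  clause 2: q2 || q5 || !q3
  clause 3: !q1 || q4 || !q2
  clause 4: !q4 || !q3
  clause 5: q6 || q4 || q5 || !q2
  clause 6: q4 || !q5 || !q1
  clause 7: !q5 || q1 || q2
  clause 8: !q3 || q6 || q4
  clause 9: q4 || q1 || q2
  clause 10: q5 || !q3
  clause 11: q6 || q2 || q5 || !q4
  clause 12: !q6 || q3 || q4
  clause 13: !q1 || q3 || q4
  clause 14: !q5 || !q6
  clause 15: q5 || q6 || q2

There are 2^6 = 64 truth assignments over (q1, q2, q3, q4, q5, q6).
Split on q1. With q1 = true, the clauses containing q1 are satisfied and !q1 drops from the rest; 3 of the 2^5 = 32 assignments to the other variables satisfy what remains.
With q1 = false, by the same count on the reduced clause set, 5 assignments work.
(One model: q1=F, q2=F, q3=F, q4=T, q5=F, q6=T.)
Total: 3 + 5 = 8.

8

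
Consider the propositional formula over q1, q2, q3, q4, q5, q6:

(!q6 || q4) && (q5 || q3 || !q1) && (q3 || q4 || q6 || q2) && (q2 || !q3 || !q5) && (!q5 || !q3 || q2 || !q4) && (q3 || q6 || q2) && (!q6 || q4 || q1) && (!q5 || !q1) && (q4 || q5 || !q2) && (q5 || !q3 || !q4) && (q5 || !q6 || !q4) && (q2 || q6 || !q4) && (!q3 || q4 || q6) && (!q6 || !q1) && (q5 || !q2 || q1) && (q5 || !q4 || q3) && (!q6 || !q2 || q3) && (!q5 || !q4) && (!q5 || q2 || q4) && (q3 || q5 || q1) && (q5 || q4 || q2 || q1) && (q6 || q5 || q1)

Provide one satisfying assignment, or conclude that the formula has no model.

Try q6 = false.
Try q3 = false.
Unit clause (q2) forces q2 = true.
Try q5 = true.
Unit clause (!q1) forces q1 = false.
Unit clause (!q4) forces q4 = false.
Every clause now holds.

q1=false,  q2=true,  q3=false,  q4=false,  q5=true,  q6=false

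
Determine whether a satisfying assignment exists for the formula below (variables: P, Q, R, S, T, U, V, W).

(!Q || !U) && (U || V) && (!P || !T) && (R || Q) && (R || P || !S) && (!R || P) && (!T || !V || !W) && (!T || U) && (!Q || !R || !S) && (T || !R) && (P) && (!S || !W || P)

Satisfiable

Unit clause (P) forces P = true.
Unit clause (!T) forces T = false.
Unit clause (!R) forces R = false.
Unit clause (Q) forces Q = true.
Unit clause (!U) forces U = false.
Unit clause (V) forces V = true.
Every clause is now satisfied; S, W are unconstrained.
A satisfying assignment: P ↦ true, Q ↦ true, R ↦ false, S ↦ true, T ↦ false, U ↦ false, V ↦ true, W ↦ false.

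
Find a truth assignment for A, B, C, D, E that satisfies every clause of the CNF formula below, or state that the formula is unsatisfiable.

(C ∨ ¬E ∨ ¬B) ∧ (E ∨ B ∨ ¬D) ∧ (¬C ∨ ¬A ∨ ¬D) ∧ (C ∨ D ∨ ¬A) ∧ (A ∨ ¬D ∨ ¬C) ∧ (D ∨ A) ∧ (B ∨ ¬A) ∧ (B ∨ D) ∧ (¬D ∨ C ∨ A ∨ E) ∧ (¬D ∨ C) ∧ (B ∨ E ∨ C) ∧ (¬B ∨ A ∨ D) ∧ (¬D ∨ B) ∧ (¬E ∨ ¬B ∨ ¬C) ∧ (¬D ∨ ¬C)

Try D = False.
(A) alone gives A = True.
(C) alone gives C = True.
(B) alone gives B = True.
(¬E) alone gives E = False.
All clauses are satisfied.

A: True, B: True, C: True, D: False, E: False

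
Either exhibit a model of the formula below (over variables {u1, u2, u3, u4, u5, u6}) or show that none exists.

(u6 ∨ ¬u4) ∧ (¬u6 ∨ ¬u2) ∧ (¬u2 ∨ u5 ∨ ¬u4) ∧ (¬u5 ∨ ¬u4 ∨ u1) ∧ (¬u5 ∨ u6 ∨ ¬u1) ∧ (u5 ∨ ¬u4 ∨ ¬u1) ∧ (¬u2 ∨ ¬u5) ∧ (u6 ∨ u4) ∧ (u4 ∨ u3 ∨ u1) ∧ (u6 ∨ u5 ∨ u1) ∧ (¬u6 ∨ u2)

UNSATISFIABLE

Case u6 = True:
Unit clause (¬u2) forces u2 = False.
But (u2) is also a unit clause — contradiction.
So u6 must be the other value — set u6 = False.
Unit clause (¬u4) forces u4 = False.
But (u4) is also a unit clause — contradiction.
Neither u6 = True nor u6 = False works.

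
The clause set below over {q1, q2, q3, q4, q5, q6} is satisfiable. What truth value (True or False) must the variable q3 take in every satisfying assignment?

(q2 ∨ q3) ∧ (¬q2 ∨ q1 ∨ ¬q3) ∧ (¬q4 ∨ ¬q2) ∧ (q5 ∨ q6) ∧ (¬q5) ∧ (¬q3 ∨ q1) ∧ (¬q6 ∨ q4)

True

Suppose q3 = False.
From the singleton clause (q2), q2 = True.
From the singleton clause (¬q4), q4 = False.
From the singleton clause (¬q5), q5 = False.
From the singleton clause (q6), q6 = True.
Now (¬q6) is unsatisfied and unit — conflict.
So every satisfying assignment has q3 = True.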